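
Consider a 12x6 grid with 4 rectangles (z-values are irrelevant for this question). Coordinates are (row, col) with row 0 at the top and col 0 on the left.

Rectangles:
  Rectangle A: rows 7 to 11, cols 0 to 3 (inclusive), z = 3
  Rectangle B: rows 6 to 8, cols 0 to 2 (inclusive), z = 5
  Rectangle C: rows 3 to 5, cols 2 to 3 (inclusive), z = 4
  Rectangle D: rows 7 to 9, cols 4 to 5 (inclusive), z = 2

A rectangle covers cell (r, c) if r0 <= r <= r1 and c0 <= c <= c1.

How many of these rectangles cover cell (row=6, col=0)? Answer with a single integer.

Answer: 1

Derivation:
Check cell (6,0):
  A: rows 7-11 cols 0-3 -> outside (row miss)
  B: rows 6-8 cols 0-2 -> covers
  C: rows 3-5 cols 2-3 -> outside (row miss)
  D: rows 7-9 cols 4-5 -> outside (row miss)
Count covering = 1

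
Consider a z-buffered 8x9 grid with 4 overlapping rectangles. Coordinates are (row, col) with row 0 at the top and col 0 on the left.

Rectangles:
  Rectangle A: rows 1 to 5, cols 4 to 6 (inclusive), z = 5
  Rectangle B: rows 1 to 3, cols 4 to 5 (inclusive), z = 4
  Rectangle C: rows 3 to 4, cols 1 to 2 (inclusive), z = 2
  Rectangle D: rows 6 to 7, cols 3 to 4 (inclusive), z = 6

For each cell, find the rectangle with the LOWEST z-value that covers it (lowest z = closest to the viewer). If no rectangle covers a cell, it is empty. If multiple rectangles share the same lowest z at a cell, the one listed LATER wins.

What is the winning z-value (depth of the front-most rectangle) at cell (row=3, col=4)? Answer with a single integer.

Check cell (3,4):
  A: rows 1-5 cols 4-6 z=5 -> covers; best now A (z=5)
  B: rows 1-3 cols 4-5 z=4 -> covers; best now B (z=4)
  C: rows 3-4 cols 1-2 -> outside (col miss)
  D: rows 6-7 cols 3-4 -> outside (row miss)
Winner: B at z=4

Answer: 4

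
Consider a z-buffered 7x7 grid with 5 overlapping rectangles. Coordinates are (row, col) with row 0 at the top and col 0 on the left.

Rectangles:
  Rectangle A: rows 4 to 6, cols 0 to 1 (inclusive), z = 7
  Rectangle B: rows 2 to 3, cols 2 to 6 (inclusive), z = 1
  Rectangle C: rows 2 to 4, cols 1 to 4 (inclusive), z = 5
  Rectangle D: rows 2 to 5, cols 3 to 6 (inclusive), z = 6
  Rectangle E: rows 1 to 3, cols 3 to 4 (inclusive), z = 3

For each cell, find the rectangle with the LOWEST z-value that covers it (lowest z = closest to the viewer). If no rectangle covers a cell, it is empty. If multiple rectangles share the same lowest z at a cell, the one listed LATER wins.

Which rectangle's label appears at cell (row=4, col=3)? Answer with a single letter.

Check cell (4,3):
  A: rows 4-6 cols 0-1 -> outside (col miss)
  B: rows 2-3 cols 2-6 -> outside (row miss)
  C: rows 2-4 cols 1-4 z=5 -> covers; best now C (z=5)
  D: rows 2-5 cols 3-6 z=6 -> covers; best now C (z=5)
  E: rows 1-3 cols 3-4 -> outside (row miss)
Winner: C at z=5

Answer: C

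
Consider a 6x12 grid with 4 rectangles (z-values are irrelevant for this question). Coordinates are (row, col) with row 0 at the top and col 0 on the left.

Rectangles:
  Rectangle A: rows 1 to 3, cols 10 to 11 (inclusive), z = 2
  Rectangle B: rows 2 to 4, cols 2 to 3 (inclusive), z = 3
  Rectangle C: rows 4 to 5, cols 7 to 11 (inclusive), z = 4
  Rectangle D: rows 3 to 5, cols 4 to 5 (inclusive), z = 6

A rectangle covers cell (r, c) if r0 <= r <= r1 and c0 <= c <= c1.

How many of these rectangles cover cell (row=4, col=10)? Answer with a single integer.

Answer: 1

Derivation:
Check cell (4,10):
  A: rows 1-3 cols 10-11 -> outside (row miss)
  B: rows 2-4 cols 2-3 -> outside (col miss)
  C: rows 4-5 cols 7-11 -> covers
  D: rows 3-5 cols 4-5 -> outside (col miss)
Count covering = 1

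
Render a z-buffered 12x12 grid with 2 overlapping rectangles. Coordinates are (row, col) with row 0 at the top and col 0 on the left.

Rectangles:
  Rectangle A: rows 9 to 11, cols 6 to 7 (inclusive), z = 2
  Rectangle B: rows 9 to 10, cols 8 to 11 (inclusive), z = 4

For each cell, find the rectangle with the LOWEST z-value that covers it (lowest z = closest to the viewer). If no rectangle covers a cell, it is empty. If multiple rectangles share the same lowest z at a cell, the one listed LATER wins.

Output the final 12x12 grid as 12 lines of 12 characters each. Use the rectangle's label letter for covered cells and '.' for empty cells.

............
............
............
............
............
............
............
............
............
......AABBBB
......AABBBB
......AA....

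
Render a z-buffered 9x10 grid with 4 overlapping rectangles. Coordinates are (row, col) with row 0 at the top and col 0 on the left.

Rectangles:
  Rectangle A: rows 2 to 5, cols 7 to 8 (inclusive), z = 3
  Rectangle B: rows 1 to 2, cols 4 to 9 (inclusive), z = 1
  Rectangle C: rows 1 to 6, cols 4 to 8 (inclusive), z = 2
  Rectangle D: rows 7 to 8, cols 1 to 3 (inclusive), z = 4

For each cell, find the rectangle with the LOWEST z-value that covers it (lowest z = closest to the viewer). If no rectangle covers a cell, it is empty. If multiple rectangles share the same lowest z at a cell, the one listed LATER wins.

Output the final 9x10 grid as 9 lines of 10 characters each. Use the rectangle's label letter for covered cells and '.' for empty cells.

..........
....BBBBBB
....BBBBBB
....CCCCC.
....CCCCC.
....CCCCC.
....CCCCC.
.DDD......
.DDD......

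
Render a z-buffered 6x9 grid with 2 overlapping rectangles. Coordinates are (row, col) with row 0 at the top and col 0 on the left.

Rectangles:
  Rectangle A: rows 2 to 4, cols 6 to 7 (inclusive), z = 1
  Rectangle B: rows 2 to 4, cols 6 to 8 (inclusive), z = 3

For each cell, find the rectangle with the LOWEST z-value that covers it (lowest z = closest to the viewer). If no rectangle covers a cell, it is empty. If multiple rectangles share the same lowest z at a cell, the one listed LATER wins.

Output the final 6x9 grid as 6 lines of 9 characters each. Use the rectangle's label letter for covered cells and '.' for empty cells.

.........
.........
......AAB
......AAB
......AAB
.........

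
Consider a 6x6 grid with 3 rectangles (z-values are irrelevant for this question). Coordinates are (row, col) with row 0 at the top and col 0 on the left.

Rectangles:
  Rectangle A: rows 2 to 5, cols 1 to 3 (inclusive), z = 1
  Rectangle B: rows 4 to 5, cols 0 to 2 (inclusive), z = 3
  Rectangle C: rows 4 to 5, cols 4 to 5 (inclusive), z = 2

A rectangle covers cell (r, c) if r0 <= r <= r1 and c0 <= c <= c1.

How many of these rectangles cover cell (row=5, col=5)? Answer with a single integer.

Answer: 1

Derivation:
Check cell (5,5):
  A: rows 2-5 cols 1-3 -> outside (col miss)
  B: rows 4-5 cols 0-2 -> outside (col miss)
  C: rows 4-5 cols 4-5 -> covers
Count covering = 1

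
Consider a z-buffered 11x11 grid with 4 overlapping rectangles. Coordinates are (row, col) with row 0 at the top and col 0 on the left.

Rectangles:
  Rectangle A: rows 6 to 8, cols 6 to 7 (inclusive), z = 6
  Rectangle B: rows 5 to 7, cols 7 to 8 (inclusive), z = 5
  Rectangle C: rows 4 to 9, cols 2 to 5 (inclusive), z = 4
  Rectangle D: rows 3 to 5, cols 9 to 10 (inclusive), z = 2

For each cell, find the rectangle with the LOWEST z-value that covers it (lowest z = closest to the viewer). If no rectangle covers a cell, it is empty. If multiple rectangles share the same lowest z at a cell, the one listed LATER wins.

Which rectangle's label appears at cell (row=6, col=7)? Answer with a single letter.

Check cell (6,7):
  A: rows 6-8 cols 6-7 z=6 -> covers; best now A (z=6)
  B: rows 5-7 cols 7-8 z=5 -> covers; best now B (z=5)
  C: rows 4-9 cols 2-5 -> outside (col miss)
  D: rows 3-5 cols 9-10 -> outside (row miss)
Winner: B at z=5

Answer: B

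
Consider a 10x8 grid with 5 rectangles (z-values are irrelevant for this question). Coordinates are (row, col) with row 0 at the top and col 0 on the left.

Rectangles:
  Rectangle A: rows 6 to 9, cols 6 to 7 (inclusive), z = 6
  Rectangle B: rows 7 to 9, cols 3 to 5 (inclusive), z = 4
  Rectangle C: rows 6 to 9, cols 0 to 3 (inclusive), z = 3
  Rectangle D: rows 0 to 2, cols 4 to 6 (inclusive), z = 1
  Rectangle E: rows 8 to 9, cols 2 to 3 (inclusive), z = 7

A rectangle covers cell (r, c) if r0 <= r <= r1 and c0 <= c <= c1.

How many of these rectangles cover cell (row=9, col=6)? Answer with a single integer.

Answer: 1

Derivation:
Check cell (9,6):
  A: rows 6-9 cols 6-7 -> covers
  B: rows 7-9 cols 3-5 -> outside (col miss)
  C: rows 6-9 cols 0-3 -> outside (col miss)
  D: rows 0-2 cols 4-6 -> outside (row miss)
  E: rows 8-9 cols 2-3 -> outside (col miss)
Count covering = 1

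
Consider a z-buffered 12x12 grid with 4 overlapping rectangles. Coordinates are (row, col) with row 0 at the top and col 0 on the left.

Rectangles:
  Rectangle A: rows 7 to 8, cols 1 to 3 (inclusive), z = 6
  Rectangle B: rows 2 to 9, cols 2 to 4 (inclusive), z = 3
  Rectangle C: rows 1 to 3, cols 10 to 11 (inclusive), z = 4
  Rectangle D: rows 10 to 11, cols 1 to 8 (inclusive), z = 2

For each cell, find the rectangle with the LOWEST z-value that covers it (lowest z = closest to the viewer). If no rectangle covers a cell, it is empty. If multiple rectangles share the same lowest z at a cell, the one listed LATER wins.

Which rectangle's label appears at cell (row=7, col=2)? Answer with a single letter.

Check cell (7,2):
  A: rows 7-8 cols 1-3 z=6 -> covers; best now A (z=6)
  B: rows 2-9 cols 2-4 z=3 -> covers; best now B (z=3)
  C: rows 1-3 cols 10-11 -> outside (row miss)
  D: rows 10-11 cols 1-8 -> outside (row miss)
Winner: B at z=3

Answer: B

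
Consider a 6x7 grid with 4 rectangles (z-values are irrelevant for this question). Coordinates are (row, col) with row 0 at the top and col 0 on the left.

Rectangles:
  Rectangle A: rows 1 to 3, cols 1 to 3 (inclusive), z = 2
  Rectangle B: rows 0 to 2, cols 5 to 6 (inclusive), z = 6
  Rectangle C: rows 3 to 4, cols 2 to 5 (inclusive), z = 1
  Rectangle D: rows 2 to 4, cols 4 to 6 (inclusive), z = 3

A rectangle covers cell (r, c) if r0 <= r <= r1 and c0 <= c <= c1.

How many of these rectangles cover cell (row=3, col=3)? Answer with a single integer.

Answer: 2

Derivation:
Check cell (3,3):
  A: rows 1-3 cols 1-3 -> covers
  B: rows 0-2 cols 5-6 -> outside (row miss)
  C: rows 3-4 cols 2-5 -> covers
  D: rows 2-4 cols 4-6 -> outside (col miss)
Count covering = 2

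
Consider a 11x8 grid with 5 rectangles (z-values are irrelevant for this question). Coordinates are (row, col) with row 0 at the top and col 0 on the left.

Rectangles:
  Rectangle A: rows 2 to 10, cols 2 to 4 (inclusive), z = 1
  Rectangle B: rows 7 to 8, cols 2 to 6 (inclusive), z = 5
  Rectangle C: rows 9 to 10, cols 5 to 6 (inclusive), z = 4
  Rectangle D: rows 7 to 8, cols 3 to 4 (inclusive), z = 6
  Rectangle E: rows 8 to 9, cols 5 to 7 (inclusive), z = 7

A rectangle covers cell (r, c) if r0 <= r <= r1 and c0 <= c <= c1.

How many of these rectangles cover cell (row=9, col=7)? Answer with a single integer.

Answer: 1

Derivation:
Check cell (9,7):
  A: rows 2-10 cols 2-4 -> outside (col miss)
  B: rows 7-8 cols 2-6 -> outside (row miss)
  C: rows 9-10 cols 5-6 -> outside (col miss)
  D: rows 7-8 cols 3-4 -> outside (row miss)
  E: rows 8-9 cols 5-7 -> covers
Count covering = 1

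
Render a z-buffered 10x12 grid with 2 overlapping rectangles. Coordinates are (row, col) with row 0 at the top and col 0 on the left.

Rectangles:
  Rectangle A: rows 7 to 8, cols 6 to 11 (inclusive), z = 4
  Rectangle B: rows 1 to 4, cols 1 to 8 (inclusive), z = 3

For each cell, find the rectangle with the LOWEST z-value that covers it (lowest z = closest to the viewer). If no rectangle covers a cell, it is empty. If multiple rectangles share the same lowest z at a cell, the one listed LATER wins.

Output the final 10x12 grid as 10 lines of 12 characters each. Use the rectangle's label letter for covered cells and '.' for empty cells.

............
.BBBBBBBB...
.BBBBBBBB...
.BBBBBBBB...
.BBBBBBBB...
............
............
......AAAAAA
......AAAAAA
............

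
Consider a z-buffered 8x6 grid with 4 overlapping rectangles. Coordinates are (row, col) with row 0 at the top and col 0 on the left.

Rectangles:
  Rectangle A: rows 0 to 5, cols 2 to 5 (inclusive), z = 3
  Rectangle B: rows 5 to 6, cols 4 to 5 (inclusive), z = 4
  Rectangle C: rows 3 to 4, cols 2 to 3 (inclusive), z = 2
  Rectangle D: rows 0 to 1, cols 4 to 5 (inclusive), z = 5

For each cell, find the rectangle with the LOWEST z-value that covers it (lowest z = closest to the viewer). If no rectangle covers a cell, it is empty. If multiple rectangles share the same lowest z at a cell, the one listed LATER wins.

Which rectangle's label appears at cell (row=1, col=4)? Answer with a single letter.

Answer: A

Derivation:
Check cell (1,4):
  A: rows 0-5 cols 2-5 z=3 -> covers; best now A (z=3)
  B: rows 5-6 cols 4-5 -> outside (row miss)
  C: rows 3-4 cols 2-3 -> outside (row miss)
  D: rows 0-1 cols 4-5 z=5 -> covers; best now A (z=3)
Winner: A at z=3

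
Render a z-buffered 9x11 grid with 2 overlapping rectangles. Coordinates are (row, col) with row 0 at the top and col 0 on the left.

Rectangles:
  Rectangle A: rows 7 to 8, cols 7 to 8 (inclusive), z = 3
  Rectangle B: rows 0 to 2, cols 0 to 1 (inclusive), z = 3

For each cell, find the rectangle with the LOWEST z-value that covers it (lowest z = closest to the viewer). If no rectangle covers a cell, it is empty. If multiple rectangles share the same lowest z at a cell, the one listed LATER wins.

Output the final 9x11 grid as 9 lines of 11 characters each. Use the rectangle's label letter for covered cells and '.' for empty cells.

BB.........
BB.........
BB.........
...........
...........
...........
...........
.......AA..
.......AA..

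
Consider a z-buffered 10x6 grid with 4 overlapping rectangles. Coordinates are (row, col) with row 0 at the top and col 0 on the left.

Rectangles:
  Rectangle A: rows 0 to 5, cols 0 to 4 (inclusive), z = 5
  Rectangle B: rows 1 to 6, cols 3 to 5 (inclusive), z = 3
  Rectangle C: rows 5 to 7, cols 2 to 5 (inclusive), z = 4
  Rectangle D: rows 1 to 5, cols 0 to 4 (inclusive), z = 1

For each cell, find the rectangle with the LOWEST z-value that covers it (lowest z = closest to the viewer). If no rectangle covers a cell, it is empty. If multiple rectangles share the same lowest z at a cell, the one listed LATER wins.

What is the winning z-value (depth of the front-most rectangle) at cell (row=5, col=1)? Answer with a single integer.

Check cell (5,1):
  A: rows 0-5 cols 0-4 z=5 -> covers; best now A (z=5)
  B: rows 1-6 cols 3-5 -> outside (col miss)
  C: rows 5-7 cols 2-5 -> outside (col miss)
  D: rows 1-5 cols 0-4 z=1 -> covers; best now D (z=1)
Winner: D at z=1

Answer: 1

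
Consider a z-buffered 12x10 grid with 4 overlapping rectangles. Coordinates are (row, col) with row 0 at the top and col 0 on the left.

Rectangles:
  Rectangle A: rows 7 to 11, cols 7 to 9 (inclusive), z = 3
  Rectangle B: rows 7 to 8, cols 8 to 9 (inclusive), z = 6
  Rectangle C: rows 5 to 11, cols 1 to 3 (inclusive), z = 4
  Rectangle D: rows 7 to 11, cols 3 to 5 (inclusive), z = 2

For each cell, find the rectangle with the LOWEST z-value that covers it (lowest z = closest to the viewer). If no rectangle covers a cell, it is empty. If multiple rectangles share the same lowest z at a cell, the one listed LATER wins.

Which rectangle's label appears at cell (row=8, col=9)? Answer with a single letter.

Answer: A

Derivation:
Check cell (8,9):
  A: rows 7-11 cols 7-9 z=3 -> covers; best now A (z=3)
  B: rows 7-8 cols 8-9 z=6 -> covers; best now A (z=3)
  C: rows 5-11 cols 1-3 -> outside (col miss)
  D: rows 7-11 cols 3-5 -> outside (col miss)
Winner: A at z=3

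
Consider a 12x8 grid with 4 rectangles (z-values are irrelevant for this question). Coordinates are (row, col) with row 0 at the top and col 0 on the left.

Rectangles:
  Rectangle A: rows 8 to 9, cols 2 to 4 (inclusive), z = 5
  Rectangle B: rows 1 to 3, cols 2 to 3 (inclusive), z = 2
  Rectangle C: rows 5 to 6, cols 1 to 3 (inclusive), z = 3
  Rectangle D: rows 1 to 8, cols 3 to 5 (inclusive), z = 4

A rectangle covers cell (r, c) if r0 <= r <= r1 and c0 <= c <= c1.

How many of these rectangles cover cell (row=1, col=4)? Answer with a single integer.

Answer: 1

Derivation:
Check cell (1,4):
  A: rows 8-9 cols 2-4 -> outside (row miss)
  B: rows 1-3 cols 2-3 -> outside (col miss)
  C: rows 5-6 cols 1-3 -> outside (row miss)
  D: rows 1-8 cols 3-5 -> covers
Count covering = 1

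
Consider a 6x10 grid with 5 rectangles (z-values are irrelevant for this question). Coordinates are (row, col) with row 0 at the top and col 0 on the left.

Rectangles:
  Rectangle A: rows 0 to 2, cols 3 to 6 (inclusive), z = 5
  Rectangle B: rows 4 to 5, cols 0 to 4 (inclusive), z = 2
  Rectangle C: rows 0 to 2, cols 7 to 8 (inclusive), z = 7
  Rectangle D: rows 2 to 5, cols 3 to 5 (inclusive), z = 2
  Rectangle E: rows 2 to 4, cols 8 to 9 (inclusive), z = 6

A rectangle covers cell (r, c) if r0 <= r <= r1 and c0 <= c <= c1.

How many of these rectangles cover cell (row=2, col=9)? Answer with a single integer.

Answer: 1

Derivation:
Check cell (2,9):
  A: rows 0-2 cols 3-6 -> outside (col miss)
  B: rows 4-5 cols 0-4 -> outside (row miss)
  C: rows 0-2 cols 7-8 -> outside (col miss)
  D: rows 2-5 cols 3-5 -> outside (col miss)
  E: rows 2-4 cols 8-9 -> covers
Count covering = 1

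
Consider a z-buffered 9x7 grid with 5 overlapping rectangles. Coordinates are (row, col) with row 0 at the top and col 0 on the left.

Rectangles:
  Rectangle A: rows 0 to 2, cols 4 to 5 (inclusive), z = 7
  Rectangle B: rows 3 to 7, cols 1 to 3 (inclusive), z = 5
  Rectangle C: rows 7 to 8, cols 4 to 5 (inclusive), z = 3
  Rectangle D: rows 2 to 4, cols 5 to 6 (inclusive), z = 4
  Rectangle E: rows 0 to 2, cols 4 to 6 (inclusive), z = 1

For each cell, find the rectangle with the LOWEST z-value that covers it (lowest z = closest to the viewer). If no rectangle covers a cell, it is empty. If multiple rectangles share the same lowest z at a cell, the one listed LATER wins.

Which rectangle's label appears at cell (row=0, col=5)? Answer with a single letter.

Check cell (0,5):
  A: rows 0-2 cols 4-5 z=7 -> covers; best now A (z=7)
  B: rows 3-7 cols 1-3 -> outside (row miss)
  C: rows 7-8 cols 4-5 -> outside (row miss)
  D: rows 2-4 cols 5-6 -> outside (row miss)
  E: rows 0-2 cols 4-6 z=1 -> covers; best now E (z=1)
Winner: E at z=1

Answer: E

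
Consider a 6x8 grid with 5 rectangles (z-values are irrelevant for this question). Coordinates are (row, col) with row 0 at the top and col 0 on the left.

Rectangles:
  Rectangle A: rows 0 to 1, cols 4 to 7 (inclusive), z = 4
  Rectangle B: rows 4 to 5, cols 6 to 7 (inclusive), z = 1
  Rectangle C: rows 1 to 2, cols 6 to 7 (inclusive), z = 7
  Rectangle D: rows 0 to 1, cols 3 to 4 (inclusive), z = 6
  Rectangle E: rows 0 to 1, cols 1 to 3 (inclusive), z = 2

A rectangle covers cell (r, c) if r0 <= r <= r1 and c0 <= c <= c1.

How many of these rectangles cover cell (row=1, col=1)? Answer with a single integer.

Check cell (1,1):
  A: rows 0-1 cols 4-7 -> outside (col miss)
  B: rows 4-5 cols 6-7 -> outside (row miss)
  C: rows 1-2 cols 6-7 -> outside (col miss)
  D: rows 0-1 cols 3-4 -> outside (col miss)
  E: rows 0-1 cols 1-3 -> covers
Count covering = 1

Answer: 1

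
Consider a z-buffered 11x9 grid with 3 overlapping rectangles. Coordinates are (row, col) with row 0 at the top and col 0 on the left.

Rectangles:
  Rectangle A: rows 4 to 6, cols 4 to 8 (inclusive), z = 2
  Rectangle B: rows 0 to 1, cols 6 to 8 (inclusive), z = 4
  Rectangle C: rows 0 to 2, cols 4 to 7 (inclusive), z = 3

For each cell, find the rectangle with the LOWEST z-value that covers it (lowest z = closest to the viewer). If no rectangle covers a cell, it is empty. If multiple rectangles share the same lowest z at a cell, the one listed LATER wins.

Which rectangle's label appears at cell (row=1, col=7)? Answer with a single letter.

Answer: C

Derivation:
Check cell (1,7):
  A: rows 4-6 cols 4-8 -> outside (row miss)
  B: rows 0-1 cols 6-8 z=4 -> covers; best now B (z=4)
  C: rows 0-2 cols 4-7 z=3 -> covers; best now C (z=3)
Winner: C at z=3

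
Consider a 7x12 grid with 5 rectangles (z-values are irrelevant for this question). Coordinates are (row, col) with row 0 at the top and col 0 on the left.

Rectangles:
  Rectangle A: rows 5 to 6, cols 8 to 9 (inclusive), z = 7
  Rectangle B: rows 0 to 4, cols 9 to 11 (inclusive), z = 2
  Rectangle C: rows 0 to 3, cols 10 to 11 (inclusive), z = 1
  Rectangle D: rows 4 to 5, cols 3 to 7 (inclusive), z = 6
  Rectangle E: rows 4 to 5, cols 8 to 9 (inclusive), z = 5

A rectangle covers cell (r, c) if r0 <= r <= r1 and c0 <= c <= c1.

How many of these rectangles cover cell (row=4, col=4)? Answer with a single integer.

Answer: 1

Derivation:
Check cell (4,4):
  A: rows 5-6 cols 8-9 -> outside (row miss)
  B: rows 0-4 cols 9-11 -> outside (col miss)
  C: rows 0-3 cols 10-11 -> outside (row miss)
  D: rows 4-5 cols 3-7 -> covers
  E: rows 4-5 cols 8-9 -> outside (col miss)
Count covering = 1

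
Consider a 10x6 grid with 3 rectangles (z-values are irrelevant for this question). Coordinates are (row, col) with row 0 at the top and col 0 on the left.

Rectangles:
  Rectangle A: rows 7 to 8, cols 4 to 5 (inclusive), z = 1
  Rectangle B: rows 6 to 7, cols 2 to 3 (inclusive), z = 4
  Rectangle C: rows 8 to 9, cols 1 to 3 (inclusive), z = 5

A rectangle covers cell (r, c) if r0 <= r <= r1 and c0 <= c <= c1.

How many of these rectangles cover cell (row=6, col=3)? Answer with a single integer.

Check cell (6,3):
  A: rows 7-8 cols 4-5 -> outside (row miss)
  B: rows 6-7 cols 2-3 -> covers
  C: rows 8-9 cols 1-3 -> outside (row miss)
Count covering = 1

Answer: 1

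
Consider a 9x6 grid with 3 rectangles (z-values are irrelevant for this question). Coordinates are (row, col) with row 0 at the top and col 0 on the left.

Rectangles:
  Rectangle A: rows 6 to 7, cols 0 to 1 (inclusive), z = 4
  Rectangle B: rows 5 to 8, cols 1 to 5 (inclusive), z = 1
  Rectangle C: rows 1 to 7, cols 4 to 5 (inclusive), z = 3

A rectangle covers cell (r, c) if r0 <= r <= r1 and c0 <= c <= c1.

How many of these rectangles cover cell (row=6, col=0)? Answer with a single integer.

Answer: 1

Derivation:
Check cell (6,0):
  A: rows 6-7 cols 0-1 -> covers
  B: rows 5-8 cols 1-5 -> outside (col miss)
  C: rows 1-7 cols 4-5 -> outside (col miss)
Count covering = 1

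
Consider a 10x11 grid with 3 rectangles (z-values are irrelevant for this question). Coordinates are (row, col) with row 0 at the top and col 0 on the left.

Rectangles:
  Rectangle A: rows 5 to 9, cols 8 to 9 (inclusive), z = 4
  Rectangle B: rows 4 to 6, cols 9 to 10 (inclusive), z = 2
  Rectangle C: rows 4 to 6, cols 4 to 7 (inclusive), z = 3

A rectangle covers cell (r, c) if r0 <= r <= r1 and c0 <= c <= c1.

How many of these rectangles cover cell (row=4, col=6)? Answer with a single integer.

Answer: 1

Derivation:
Check cell (4,6):
  A: rows 5-9 cols 8-9 -> outside (row miss)
  B: rows 4-6 cols 9-10 -> outside (col miss)
  C: rows 4-6 cols 4-7 -> covers
Count covering = 1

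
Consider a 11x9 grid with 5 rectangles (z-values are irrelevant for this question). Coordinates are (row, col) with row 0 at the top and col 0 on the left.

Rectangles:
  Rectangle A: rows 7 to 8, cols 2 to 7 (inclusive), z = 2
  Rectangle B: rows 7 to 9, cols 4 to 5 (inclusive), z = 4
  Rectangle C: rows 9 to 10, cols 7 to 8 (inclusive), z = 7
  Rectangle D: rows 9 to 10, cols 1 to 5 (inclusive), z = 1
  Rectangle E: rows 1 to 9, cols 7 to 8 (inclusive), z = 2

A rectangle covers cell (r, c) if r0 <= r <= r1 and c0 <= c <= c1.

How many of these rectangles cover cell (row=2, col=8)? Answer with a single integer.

Answer: 1

Derivation:
Check cell (2,8):
  A: rows 7-8 cols 2-7 -> outside (row miss)
  B: rows 7-9 cols 4-5 -> outside (row miss)
  C: rows 9-10 cols 7-8 -> outside (row miss)
  D: rows 9-10 cols 1-5 -> outside (row miss)
  E: rows 1-9 cols 7-8 -> covers
Count covering = 1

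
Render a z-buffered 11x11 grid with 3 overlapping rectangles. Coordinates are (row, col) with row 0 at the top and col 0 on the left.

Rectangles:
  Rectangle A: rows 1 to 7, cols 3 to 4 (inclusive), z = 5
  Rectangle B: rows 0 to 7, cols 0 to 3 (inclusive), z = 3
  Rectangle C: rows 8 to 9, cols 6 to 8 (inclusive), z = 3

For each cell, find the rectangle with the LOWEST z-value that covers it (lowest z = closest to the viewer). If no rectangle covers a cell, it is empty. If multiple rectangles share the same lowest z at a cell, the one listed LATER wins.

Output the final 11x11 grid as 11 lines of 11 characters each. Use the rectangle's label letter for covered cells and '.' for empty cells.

BBBB.......
BBBBA......
BBBBA......
BBBBA......
BBBBA......
BBBBA......
BBBBA......
BBBBA......
......CCC..
......CCC..
...........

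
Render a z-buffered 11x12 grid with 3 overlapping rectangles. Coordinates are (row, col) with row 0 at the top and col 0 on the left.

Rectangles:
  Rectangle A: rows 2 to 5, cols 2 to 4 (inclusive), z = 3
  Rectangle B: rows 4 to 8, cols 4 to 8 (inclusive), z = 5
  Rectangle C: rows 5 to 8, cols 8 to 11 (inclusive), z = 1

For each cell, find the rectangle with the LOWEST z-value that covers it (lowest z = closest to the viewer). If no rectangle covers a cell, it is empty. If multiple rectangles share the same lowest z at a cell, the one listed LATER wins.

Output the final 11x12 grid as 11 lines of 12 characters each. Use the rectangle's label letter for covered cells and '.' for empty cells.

............
............
..AAA.......
..AAA.......
..AAABBBB...
..AAABBBCCCC
....BBBBCCCC
....BBBBCCCC
....BBBBCCCC
............
............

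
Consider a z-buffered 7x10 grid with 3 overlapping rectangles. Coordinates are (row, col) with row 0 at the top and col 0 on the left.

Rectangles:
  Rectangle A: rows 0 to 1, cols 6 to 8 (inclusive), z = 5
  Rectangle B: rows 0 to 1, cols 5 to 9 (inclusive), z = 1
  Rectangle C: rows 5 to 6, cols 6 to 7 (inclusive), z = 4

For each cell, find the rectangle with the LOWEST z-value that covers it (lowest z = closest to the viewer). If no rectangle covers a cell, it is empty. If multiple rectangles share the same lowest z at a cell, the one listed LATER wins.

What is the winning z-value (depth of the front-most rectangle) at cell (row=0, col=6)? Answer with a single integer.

Answer: 1

Derivation:
Check cell (0,6):
  A: rows 0-1 cols 6-8 z=5 -> covers; best now A (z=5)
  B: rows 0-1 cols 5-9 z=1 -> covers; best now B (z=1)
  C: rows 5-6 cols 6-7 -> outside (row miss)
Winner: B at z=1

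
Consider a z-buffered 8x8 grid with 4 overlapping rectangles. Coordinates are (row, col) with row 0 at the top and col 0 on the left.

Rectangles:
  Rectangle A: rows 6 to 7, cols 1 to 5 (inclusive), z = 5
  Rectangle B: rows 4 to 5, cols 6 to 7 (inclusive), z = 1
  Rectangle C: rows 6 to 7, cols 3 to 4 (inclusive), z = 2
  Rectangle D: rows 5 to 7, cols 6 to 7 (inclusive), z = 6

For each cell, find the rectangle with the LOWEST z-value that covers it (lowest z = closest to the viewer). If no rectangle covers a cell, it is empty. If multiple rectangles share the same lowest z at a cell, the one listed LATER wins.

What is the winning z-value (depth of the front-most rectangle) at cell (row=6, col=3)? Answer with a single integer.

Answer: 2

Derivation:
Check cell (6,3):
  A: rows 6-7 cols 1-5 z=5 -> covers; best now A (z=5)
  B: rows 4-5 cols 6-7 -> outside (row miss)
  C: rows 6-7 cols 3-4 z=2 -> covers; best now C (z=2)
  D: rows 5-7 cols 6-7 -> outside (col miss)
Winner: C at z=2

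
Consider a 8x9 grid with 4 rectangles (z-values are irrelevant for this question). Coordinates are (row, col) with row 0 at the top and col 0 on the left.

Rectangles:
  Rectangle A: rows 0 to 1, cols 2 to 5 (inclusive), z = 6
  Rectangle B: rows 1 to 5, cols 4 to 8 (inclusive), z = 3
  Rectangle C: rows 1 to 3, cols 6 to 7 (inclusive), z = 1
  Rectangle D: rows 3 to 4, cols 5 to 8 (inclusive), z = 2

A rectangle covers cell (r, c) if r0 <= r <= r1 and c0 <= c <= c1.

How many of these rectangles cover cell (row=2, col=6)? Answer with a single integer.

Answer: 2

Derivation:
Check cell (2,6):
  A: rows 0-1 cols 2-5 -> outside (row miss)
  B: rows 1-5 cols 4-8 -> covers
  C: rows 1-3 cols 6-7 -> covers
  D: rows 3-4 cols 5-8 -> outside (row miss)
Count covering = 2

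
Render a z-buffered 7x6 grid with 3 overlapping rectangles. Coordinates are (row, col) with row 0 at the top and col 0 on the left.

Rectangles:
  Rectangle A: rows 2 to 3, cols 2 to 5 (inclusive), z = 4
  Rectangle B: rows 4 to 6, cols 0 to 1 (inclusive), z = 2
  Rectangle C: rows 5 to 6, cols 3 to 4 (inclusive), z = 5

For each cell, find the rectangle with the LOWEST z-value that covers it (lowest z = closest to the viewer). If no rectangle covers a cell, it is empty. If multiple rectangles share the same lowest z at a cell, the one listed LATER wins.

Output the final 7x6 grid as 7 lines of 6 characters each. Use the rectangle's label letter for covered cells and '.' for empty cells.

......
......
..AAAA
..AAAA
BB....
BB.CC.
BB.CC.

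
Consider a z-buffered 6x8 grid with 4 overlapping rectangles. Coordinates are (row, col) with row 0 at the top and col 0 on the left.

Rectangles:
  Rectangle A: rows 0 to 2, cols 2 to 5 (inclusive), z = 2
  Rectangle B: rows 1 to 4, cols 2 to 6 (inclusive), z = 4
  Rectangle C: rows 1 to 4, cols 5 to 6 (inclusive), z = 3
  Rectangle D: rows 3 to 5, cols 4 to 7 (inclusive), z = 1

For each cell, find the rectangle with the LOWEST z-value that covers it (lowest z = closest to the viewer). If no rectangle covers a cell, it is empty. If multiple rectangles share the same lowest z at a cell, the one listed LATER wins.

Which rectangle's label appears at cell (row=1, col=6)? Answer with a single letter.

Answer: C

Derivation:
Check cell (1,6):
  A: rows 0-2 cols 2-5 -> outside (col miss)
  B: rows 1-4 cols 2-6 z=4 -> covers; best now B (z=4)
  C: rows 1-4 cols 5-6 z=3 -> covers; best now C (z=3)
  D: rows 3-5 cols 4-7 -> outside (row miss)
Winner: C at z=3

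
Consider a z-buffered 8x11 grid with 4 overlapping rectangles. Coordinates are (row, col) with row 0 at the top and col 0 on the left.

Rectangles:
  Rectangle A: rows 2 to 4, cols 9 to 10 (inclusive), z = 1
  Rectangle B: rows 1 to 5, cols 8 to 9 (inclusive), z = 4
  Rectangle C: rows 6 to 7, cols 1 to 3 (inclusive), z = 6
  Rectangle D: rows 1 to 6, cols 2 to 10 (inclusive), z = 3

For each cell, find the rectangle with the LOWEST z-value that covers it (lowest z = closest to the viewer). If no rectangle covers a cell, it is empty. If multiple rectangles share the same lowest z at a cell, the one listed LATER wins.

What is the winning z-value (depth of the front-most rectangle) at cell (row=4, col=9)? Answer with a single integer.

Answer: 1

Derivation:
Check cell (4,9):
  A: rows 2-4 cols 9-10 z=1 -> covers; best now A (z=1)
  B: rows 1-5 cols 8-9 z=4 -> covers; best now A (z=1)
  C: rows 6-7 cols 1-3 -> outside (row miss)
  D: rows 1-6 cols 2-10 z=3 -> covers; best now A (z=1)
Winner: A at z=1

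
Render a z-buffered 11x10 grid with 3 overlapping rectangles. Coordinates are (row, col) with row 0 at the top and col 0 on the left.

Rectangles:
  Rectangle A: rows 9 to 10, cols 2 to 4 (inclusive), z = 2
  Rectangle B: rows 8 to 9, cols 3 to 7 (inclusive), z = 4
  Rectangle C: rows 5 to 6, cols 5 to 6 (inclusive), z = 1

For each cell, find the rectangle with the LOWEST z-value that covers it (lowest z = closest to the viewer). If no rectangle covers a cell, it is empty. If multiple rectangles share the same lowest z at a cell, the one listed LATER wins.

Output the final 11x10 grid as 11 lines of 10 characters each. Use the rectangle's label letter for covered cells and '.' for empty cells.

..........
..........
..........
..........
..........
.....CC...
.....CC...
..........
...BBBBB..
..AAABBB..
..AAA.....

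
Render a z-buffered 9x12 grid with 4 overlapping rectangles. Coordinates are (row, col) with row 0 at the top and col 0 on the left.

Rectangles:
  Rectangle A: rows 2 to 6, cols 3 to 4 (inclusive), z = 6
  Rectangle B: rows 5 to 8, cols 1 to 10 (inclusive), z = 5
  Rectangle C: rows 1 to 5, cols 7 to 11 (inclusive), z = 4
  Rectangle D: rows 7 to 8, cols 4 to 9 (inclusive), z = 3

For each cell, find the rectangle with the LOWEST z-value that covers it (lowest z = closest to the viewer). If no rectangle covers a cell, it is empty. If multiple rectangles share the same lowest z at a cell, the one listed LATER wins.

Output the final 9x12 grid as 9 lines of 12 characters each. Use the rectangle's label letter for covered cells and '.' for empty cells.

............
.......CCCCC
...AA..CCCCC
...AA..CCCCC
...AA..CCCCC
.BBBBBBCCCCC
.BBBBBBBBBB.
.BBBDDDDDDB.
.BBBDDDDDDB.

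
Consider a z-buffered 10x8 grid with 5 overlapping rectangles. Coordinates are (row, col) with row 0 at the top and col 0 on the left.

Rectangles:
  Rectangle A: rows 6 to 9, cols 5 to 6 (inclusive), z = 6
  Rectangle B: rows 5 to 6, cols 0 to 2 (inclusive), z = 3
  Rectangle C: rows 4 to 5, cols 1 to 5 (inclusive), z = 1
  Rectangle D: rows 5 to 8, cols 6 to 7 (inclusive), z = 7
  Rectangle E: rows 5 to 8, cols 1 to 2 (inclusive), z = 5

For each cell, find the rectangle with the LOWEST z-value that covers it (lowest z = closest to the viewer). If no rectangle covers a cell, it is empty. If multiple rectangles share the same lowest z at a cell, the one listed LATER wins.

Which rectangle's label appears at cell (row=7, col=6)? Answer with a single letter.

Answer: A

Derivation:
Check cell (7,6):
  A: rows 6-9 cols 5-6 z=6 -> covers; best now A (z=6)
  B: rows 5-6 cols 0-2 -> outside (row miss)
  C: rows 4-5 cols 1-5 -> outside (row miss)
  D: rows 5-8 cols 6-7 z=7 -> covers; best now A (z=6)
  E: rows 5-8 cols 1-2 -> outside (col miss)
Winner: A at z=6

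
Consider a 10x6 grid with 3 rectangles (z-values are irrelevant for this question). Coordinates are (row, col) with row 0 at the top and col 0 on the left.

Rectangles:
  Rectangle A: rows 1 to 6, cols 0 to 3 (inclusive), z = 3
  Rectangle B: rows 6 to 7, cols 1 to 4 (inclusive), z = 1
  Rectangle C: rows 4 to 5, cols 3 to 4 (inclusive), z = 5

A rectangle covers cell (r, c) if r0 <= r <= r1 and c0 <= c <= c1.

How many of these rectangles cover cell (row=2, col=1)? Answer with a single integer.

Check cell (2,1):
  A: rows 1-6 cols 0-3 -> covers
  B: rows 6-7 cols 1-4 -> outside (row miss)
  C: rows 4-5 cols 3-4 -> outside (row miss)
Count covering = 1

Answer: 1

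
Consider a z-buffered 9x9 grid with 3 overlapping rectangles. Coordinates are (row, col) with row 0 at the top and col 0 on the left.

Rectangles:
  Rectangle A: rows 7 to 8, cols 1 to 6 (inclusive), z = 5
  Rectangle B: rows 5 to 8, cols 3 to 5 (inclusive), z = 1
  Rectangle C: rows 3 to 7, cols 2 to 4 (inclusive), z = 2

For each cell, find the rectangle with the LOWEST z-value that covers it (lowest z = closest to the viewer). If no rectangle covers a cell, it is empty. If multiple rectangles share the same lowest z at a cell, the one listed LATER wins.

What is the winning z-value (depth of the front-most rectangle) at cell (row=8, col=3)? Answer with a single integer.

Check cell (8,3):
  A: rows 7-8 cols 1-6 z=5 -> covers; best now A (z=5)
  B: rows 5-8 cols 3-5 z=1 -> covers; best now B (z=1)
  C: rows 3-7 cols 2-4 -> outside (row miss)
Winner: B at z=1

Answer: 1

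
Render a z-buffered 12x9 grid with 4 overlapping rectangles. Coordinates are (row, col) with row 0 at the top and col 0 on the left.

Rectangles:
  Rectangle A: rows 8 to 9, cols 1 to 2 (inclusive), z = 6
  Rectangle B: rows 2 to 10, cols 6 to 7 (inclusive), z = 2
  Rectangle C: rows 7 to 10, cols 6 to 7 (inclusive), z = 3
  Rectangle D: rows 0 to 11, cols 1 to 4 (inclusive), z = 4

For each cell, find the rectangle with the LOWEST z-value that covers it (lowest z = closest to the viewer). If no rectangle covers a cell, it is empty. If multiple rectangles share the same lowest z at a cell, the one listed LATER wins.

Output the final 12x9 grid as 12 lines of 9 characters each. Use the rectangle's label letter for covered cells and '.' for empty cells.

.DDDD....
.DDDD....
.DDDD.BB.
.DDDD.BB.
.DDDD.BB.
.DDDD.BB.
.DDDD.BB.
.DDDD.BB.
.DDDD.BB.
.DDDD.BB.
.DDDD.BB.
.DDDD....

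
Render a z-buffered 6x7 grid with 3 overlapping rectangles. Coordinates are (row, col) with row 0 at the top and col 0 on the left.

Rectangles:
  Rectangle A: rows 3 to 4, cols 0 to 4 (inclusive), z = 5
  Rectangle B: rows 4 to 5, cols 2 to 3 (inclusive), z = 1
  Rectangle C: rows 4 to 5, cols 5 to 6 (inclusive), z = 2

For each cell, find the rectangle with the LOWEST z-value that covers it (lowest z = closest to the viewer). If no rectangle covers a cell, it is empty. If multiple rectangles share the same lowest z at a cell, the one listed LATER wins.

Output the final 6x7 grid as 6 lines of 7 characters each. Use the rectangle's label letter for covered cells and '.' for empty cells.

.......
.......
.......
AAAAA..
AABBACC
..BB.CC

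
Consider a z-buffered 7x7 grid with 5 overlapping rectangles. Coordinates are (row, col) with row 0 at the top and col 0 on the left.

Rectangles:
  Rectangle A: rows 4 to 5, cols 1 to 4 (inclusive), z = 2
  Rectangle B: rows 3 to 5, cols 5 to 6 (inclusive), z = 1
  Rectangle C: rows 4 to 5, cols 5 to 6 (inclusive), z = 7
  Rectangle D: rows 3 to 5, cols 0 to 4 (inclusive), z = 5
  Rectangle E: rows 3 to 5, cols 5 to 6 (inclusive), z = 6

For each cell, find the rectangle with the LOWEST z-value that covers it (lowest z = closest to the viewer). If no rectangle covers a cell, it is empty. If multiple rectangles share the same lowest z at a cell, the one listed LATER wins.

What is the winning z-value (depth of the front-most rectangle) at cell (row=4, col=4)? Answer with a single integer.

Answer: 2

Derivation:
Check cell (4,4):
  A: rows 4-5 cols 1-4 z=2 -> covers; best now A (z=2)
  B: rows 3-5 cols 5-6 -> outside (col miss)
  C: rows 4-5 cols 5-6 -> outside (col miss)
  D: rows 3-5 cols 0-4 z=5 -> covers; best now A (z=2)
  E: rows 3-5 cols 5-6 -> outside (col miss)
Winner: A at z=2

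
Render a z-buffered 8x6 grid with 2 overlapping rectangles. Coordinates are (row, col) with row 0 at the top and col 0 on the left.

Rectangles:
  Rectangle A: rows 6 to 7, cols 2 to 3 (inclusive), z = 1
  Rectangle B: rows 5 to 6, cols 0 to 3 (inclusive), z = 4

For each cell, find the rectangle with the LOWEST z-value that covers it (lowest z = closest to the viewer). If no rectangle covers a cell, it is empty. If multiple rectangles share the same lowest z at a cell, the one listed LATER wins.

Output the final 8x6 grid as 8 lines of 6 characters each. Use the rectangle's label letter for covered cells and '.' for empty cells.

......
......
......
......
......
BBBB..
BBAA..
..AA..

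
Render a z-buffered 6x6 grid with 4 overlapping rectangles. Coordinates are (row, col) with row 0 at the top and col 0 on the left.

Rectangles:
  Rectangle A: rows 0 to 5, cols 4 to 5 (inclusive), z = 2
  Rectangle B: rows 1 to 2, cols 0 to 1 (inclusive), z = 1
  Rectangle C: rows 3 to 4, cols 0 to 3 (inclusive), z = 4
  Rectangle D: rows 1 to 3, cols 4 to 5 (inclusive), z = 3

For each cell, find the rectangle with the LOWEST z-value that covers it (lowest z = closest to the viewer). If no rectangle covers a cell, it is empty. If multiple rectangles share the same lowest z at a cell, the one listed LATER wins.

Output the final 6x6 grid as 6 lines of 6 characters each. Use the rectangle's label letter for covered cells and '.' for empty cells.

....AA
BB..AA
BB..AA
CCCCAA
CCCCAA
....AA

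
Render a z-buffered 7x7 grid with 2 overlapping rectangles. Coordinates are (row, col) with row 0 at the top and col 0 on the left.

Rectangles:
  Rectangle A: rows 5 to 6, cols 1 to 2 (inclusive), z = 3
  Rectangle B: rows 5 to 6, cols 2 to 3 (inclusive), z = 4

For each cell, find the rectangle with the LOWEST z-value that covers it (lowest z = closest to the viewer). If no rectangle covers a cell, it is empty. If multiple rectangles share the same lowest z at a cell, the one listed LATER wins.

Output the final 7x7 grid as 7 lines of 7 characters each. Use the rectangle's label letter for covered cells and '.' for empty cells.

.......
.......
.......
.......
.......
.AAB...
.AAB...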